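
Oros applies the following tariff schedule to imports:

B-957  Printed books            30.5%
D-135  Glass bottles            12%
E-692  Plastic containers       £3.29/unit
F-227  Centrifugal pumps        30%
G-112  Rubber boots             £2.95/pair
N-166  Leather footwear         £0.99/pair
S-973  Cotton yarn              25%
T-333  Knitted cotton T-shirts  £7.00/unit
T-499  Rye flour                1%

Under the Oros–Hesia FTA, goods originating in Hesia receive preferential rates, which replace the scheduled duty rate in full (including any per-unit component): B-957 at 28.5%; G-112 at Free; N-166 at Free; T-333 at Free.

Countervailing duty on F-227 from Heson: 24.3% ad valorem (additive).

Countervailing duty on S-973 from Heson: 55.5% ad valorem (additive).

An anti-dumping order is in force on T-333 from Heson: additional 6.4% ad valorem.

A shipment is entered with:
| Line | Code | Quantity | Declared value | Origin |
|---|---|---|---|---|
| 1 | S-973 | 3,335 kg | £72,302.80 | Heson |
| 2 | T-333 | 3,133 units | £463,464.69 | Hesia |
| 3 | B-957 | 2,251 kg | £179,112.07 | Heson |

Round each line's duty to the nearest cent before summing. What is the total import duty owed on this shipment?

Line 1 (S-973, Heson, 3,335 kg, £72,302.80):
Base rate for S-973 is 25%.
Additional duty on S-973 from Heson: +55.5%. Applied ad valorem rate: 25% + 55.5% = 80.5%.
Duty = £72,302.80 × 80.5% = £58,203.75.
Line 2 (T-333, Hesia, 3,133 units, £463,464.69):
Base rate for T-333 is £7.00/unit.
Origin Hesia qualifies under the Oros–Hesia agreement and T-333 is covered: preferential rate Free applies instead.
The additional-duty order on T-333 targets Heson, not Hesia; it does not apply.
Duty = £463,464.69 × 0% = £0.00.
Line 3 (B-957, Heson, 2,251 kg, £179,112.07):
Base rate for B-957 is 30.5%.
B-957 has an FTA preferential rate, but origin Heson is not Hesia; base rate stands.
Duty = £179,112.07 × 30.5% = £54,629.18.
Total = £58,203.75 + £0.00 + £54,629.18 = £112,832.93.

£112,832.93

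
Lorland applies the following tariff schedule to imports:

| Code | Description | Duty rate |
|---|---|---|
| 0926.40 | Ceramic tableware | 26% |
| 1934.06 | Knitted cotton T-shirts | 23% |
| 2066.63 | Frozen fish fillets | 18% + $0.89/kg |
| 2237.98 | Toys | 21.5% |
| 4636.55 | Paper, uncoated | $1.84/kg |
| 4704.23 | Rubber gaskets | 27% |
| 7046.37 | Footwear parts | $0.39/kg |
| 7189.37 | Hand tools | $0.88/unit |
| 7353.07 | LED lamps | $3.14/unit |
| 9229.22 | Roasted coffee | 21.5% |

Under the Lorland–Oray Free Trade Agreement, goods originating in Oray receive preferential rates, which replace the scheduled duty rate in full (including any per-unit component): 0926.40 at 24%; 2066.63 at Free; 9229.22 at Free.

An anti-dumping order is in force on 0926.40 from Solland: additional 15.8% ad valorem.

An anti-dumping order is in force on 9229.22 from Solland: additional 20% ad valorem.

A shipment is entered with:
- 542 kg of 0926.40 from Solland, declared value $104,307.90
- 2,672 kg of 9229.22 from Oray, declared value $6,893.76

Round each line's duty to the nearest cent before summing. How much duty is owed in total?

$43,600.70

Line 1 (0926.40, Solland, 542 kg, $104,307.90):
Base rate for 0926.40 is 26%.
0926.40 has an FTA preferential rate, but origin Solland is not Oray; base rate stands.
Additional duty on 0926.40 from Solland: +15.8%. Applied ad valorem rate: 26% + 15.8% = 41.8%.
Duty = $104,307.90 × 41.8% = $43,600.70.
Line 2 (9229.22, Oray, 2,672 kg, $6,893.76):
Base rate for 9229.22 is 21.5%.
Origin Oray qualifies under the Lorland–Oray agreement and 9229.22 is covered: preferential rate Free applies instead.
The additional-duty order on 9229.22 targets Solland, not Oray; it does not apply.
Duty = $6,893.76 × 0% = $0.00.
Total = $43,600.70 + $0.00 = $43,600.70.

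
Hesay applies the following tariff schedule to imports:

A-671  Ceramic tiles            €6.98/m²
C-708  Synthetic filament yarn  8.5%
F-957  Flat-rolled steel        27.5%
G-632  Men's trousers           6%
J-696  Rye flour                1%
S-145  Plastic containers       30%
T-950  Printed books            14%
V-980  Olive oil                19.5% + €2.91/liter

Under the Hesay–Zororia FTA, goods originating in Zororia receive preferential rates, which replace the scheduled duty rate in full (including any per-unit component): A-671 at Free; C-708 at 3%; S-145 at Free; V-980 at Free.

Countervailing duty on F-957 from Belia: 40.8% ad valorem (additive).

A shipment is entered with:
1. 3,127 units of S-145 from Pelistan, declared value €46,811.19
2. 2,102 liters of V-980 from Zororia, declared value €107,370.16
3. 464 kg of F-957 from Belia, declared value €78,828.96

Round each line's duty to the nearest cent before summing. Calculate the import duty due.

Line 1 (S-145, Pelistan, 3,127 units, €46,811.19):
Base rate for S-145 is 30%.
S-145 has an FTA preferential rate, but origin Pelistan is not Zororia; base rate stands.
Duty = €46,811.19 × 30% = €14,043.36.
Line 2 (V-980, Zororia, 2,102 liters, €107,370.16):
Base rate for V-980 is 19.5% + €2.91/liter.
Origin Zororia qualifies under the Hesay–Zororia agreement and V-980 is covered: preferential rate Free applies instead.
Duty = €107,370.16 × 0% = €0.00.
Line 3 (F-957, Belia, 464 kg, €78,828.96):
Base rate for F-957 is 27.5%.
Additional duty on F-957 from Belia: +40.8%. Applied ad valorem rate: 27.5% + 40.8% = 68.3%.
Duty = €78,828.96 × 68.3% = €53,840.18.
Total = €14,043.36 + €0.00 + €53,840.18 = €67,883.54.

€67,883.54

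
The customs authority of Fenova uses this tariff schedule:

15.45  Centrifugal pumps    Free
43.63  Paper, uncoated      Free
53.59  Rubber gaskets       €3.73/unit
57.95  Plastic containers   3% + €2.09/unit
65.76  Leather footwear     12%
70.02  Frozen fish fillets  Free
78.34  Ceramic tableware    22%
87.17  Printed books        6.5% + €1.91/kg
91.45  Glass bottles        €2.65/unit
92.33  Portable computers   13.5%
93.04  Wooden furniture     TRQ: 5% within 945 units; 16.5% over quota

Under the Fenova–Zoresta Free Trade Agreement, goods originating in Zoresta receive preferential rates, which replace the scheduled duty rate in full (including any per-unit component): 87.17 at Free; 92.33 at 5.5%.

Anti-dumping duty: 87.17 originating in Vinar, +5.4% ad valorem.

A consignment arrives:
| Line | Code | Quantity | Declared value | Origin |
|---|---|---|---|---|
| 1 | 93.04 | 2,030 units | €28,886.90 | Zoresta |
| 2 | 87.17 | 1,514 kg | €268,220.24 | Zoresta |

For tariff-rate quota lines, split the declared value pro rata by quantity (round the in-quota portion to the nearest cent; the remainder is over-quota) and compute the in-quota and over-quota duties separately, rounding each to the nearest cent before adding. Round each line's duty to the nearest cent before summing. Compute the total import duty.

€3,219.90

Line 1 (93.04, Zoresta, 2,030 units, €28,886.90):
Code 93.04 is under a tariff-rate quota (threshold 945 units). In-quota: 945 units at 5%; over-quota: 1,085 units at 16.5%.
Pro-rata value split: in-quota = €28,886.90 × 945/2,030 = €13,447.35; over-quota = €28,886.90 − €13,447.35 = €15,439.55.
In-quota duty = €13,447.35 × 5% = €672.37. Over-quota duty = €15,439.55 × 16.5% = €2,547.53.
Line duty = €672.37 + €2,547.53 = €3,219.90.
Line 2 (87.17, Zoresta, 1,514 kg, €268,220.24):
Base rate for 87.17 is 6.5% + €1.91/kg.
Origin Zoresta qualifies under the Fenova–Zoresta agreement and 87.17 is covered: preferential rate Free applies instead.
The additional-duty order on 87.17 targets Vinar, not Zoresta; it does not apply.
Duty = €268,220.24 × 0% = €0.00.
Total = €3,219.90 + €0.00 = €3,219.90.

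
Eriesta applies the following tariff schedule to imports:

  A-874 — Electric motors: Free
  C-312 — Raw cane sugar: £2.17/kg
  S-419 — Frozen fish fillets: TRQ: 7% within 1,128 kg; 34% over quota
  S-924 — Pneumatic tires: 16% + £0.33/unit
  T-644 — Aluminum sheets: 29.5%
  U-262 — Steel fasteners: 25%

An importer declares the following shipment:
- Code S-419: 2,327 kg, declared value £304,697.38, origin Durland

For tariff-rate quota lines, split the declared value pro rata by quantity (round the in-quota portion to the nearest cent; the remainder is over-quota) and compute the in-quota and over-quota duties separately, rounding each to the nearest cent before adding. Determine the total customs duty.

£63,718.02

Line 1 (S-419, Durland, 2,327 kg, £304,697.38):
Code S-419 is under a tariff-rate quota (threshold 1,128 kg). In-quota: 1,128 kg at 7%; over-quota: 1,199 kg at 34%.
Pro-rata value split: in-quota = £304,697.38 × 1,128/2,327 = £147,700.32; over-quota = £304,697.38 − £147,700.32 = £156,997.06.
In-quota duty = £147,700.32 × 7% = £10,339.02. Over-quota duty = £156,997.06 × 34% = £53,379.00.
Line duty = £10,339.02 + £53,379.00 = £63,718.02.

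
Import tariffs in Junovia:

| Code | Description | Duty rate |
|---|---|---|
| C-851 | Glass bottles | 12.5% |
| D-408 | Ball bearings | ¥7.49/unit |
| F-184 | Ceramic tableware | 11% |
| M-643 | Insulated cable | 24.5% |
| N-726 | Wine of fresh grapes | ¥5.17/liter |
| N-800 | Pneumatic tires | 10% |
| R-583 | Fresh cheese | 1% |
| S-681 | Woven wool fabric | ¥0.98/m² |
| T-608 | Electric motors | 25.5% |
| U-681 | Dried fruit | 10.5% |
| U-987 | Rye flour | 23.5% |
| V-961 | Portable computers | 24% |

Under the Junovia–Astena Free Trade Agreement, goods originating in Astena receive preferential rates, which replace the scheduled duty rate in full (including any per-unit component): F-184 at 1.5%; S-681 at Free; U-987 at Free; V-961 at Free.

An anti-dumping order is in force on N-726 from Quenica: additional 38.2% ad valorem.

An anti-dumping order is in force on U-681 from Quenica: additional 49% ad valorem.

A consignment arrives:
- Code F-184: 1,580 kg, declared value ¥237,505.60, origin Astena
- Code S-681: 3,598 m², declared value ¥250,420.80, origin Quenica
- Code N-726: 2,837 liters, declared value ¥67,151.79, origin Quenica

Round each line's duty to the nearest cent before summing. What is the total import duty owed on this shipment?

¥47,407.89

Line 1 (F-184, Astena, 1,580 kg, ¥237,505.60):
Base rate for F-184 is 11%.
Origin Astena qualifies under the Junovia–Astena agreement and F-184 is covered: preferential rate 1.5% applies instead.
Duty = ¥237,505.60 × 1.5% = ¥3,562.58.
Line 2 (S-681, Quenica, 3,598 m², ¥250,420.80):
Base rate for S-681 is ¥0.98/m².
S-681 has an FTA preferential rate, but origin Quenica is not Astena; base rate stands.
Duty = 3,598 × ¥0.98 = ¥3,526.04.
Line 3 (N-726, Quenica, 2,837 liters, ¥67,151.79):
Base rate for N-726 is ¥5.17/liter.
Additional duty on N-726 from Quenica: +38.2% ad valorem. Applied ad valorem rate = 38.2%.
Duty = ¥67,151.79 × 38.2% + 2,837 × ¥5.17 = ¥40,319.27.
Total = ¥3,562.58 + ¥3,526.04 + ¥40,319.27 = ¥47,407.89.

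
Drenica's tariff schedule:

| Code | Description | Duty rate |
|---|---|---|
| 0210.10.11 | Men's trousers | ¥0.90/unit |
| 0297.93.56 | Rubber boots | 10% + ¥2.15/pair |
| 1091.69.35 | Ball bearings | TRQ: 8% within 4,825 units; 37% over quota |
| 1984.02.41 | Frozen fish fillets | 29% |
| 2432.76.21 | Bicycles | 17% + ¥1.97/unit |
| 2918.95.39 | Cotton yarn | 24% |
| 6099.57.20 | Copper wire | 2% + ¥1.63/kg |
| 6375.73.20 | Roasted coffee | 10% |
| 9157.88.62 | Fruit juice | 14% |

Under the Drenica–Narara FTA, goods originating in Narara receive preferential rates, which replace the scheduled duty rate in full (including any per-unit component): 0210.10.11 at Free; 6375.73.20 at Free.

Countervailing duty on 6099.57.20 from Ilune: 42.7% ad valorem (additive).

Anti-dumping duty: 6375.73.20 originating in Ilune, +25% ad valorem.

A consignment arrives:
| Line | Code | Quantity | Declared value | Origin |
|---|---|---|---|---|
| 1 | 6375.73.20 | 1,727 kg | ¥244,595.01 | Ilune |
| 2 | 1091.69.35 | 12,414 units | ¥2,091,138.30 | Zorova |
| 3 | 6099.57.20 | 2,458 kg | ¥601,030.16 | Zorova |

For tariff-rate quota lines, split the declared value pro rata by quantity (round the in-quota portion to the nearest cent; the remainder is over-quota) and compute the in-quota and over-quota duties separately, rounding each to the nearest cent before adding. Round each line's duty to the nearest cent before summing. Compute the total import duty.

Line 1 (6375.73.20, Ilune, 1,727 kg, ¥244,595.01):
Base rate for 6375.73.20 is 10%.
6375.73.20 has an FTA preferential rate, but origin Ilune is not Narara; base rate stands.
Additional duty on 6375.73.20 from Ilune: +25%. Applied ad valorem rate: 10% + 25% = 35%.
Duty = ¥244,595.01 × 35% = ¥85,608.25.
Line 2 (1091.69.35, Zorova, 12,414 units, ¥2,091,138.30):
Code 1091.69.35 is under a tariff-rate quota (threshold 4,825 units). In-quota: 4,825 units at 8%; over-quota: 7,589 units at 37%.
Pro-rata value split: in-quota = ¥2,091,138.30 × 4,825/12,414 = ¥812,771.25; over-quota = ¥2,091,138.30 − ¥812,771.25 = ¥1,278,367.05.
In-quota duty = ¥812,771.25 × 8% = ¥65,021.70. Over-quota duty = ¥1,278,367.05 × 37% = ¥472,995.81.
Line duty = ¥65,021.70 + ¥472,995.81 = ¥538,017.51.
Line 3 (6099.57.20, Zorova, 2,458 kg, ¥601,030.16):
Base rate for 6099.57.20 is 2% + ¥1.63/kg.
The additional-duty order on 6099.57.20 targets Ilune, not Zorova; it does not apply.
Duty = ¥601,030.16 × 2% + 2,458 × ¥1.63 = ¥16,027.14.
Total = ¥85,608.25 + ¥538,017.51 + ¥16,027.14 = ¥639,652.90.

¥639,652.90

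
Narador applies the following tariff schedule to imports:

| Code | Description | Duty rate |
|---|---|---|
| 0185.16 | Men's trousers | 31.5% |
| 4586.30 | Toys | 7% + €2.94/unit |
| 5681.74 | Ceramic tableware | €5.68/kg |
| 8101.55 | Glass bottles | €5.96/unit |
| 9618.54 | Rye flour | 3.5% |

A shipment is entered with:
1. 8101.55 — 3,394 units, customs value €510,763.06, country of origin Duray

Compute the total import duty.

€20,228.24

Line 1 (8101.55, Duray, 3,394 units, €510,763.06):
Base rate for 8101.55 is €5.96/unit.
Duty = 3,394 × €5.96 = €20,228.24.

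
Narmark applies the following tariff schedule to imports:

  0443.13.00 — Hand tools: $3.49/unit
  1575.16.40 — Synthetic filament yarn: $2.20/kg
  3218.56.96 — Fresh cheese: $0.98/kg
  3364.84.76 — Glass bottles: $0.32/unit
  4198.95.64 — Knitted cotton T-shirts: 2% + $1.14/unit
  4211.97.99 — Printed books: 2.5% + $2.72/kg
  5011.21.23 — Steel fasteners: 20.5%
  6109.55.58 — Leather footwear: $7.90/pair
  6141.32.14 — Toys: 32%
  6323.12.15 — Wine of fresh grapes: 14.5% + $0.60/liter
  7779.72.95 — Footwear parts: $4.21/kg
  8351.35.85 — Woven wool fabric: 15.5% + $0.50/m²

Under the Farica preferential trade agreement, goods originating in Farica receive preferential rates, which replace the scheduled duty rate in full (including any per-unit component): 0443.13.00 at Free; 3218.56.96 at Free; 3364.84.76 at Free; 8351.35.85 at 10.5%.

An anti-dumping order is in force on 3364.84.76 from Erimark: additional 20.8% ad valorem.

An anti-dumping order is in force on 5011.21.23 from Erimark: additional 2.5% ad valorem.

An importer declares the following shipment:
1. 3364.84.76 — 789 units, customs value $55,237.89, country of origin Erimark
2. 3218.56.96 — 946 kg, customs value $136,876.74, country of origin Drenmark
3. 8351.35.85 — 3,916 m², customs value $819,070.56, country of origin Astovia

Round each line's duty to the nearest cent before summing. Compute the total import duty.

Line 1 (3364.84.76, Erimark, 789 units, $55,237.89):
Base rate for 3364.84.76 is $0.32/unit.
3364.84.76 has an FTA preferential rate, but origin Erimark is not Farica; base rate stands.
Additional duty on 3364.84.76 from Erimark: +20.8% ad valorem. Applied ad valorem rate = 20.8%.
Duty = $55,237.89 × 20.8% + 789 × $0.32 = $11,741.96.
Line 2 (3218.56.96, Drenmark, 946 kg, $136,876.74):
Base rate for 3218.56.96 is $0.98/kg.
3218.56.96 has an FTA preferential rate, but origin Drenmark is not Farica; base rate stands.
Duty = 946 × $0.98 = $927.08.
Line 3 (8351.35.85, Astovia, 3,916 m², $819,070.56):
Base rate for 8351.35.85 is 15.5% + $0.50/m².
8351.35.85 has an FTA preferential rate, but origin Astovia is not Farica; base rate stands.
Duty = $819,070.56 × 15.5% + 3,916 × $0.50 = $128,913.94.
Total = $11,741.96 + $927.08 + $128,913.94 = $141,582.98.

$141,582.98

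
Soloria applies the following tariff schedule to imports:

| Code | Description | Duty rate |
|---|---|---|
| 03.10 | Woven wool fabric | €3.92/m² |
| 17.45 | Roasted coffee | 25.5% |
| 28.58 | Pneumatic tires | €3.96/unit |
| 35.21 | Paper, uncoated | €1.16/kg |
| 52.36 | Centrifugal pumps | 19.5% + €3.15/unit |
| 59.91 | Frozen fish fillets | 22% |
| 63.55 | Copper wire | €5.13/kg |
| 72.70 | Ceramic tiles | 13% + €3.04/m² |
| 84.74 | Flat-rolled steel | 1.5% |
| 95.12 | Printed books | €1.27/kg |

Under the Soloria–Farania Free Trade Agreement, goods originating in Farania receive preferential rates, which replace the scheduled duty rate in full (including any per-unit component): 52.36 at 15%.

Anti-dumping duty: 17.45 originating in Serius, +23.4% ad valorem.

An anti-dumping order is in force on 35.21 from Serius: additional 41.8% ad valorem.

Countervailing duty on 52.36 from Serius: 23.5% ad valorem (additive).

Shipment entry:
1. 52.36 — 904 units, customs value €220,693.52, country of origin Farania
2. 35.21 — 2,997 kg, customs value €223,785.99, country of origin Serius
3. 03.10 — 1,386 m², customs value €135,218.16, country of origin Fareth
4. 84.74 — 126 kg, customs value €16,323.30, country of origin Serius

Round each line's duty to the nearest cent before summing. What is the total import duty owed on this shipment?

Line 1 (52.36, Farania, 904 units, €220,693.52):
Base rate for 52.36 is 19.5% + €3.15/unit.
Origin Farania qualifies under the Soloria–Farania agreement and 52.36 is covered: preferential rate 15% applies instead.
The additional-duty order on 52.36 targets Serius, not Farania; it does not apply.
Duty = €220,693.52 × 15% = €33,104.03.
Line 2 (35.21, Serius, 2,997 kg, €223,785.99):
Base rate for 35.21 is €1.16/kg.
Additional duty on 35.21 from Serius: +41.8% ad valorem. Applied ad valorem rate = 41.8%.
Duty = €223,785.99 × 41.8% + 2,997 × €1.16 = €97,019.06.
Line 3 (03.10, Fareth, 1,386 m², €135,218.16):
Base rate for 03.10 is €3.92/m².
Duty = 1,386 × €3.92 = €5,433.12.
Line 4 (84.74, Serius, 126 kg, €16,323.30):
Base rate for 84.74 is 1.5%.
Duty = €16,323.30 × 1.5% = €244.85.
Total = €33,104.03 + €97,019.06 + €5,433.12 + €244.85 = €135,801.06.

€135,801.06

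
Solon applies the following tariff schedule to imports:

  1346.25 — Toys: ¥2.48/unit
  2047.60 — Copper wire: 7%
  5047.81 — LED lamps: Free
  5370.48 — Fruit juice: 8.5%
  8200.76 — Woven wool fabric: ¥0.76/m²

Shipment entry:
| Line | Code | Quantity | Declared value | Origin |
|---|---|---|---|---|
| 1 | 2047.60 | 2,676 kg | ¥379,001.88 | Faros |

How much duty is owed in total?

Line 1 (2047.60, Faros, 2,676 kg, ¥379,001.88):
Base rate for 2047.60 is 7%.
Duty = ¥379,001.88 × 7% = ¥26,530.13.

¥26,530.13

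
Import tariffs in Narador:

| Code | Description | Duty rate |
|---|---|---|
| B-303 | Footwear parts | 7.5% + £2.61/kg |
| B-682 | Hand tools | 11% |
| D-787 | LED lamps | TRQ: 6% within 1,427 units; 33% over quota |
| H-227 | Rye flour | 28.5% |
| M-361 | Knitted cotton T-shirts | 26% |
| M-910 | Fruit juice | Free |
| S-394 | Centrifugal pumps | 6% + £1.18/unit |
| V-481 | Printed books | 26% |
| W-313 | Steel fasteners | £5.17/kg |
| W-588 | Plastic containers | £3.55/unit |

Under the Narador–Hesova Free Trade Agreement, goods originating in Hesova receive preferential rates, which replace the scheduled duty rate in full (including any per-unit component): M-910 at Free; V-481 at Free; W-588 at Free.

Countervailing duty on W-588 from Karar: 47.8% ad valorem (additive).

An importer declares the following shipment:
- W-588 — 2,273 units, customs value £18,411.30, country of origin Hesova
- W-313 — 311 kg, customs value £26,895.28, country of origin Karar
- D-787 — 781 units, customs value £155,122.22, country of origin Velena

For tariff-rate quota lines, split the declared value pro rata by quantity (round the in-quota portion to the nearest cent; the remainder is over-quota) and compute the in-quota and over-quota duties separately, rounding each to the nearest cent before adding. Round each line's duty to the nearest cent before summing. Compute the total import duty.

£10,915.20

Line 1 (W-588, Hesova, 2,273 units, £18,411.30):
Base rate for W-588 is £3.55/unit.
Origin Hesova qualifies under the Narador–Hesova agreement and W-588 is covered: preferential rate Free applies instead.
The additional-duty order on W-588 targets Karar, not Hesova; it does not apply.
Duty = £18,411.30 × 0% = £0.00.
Line 2 (W-313, Karar, 311 kg, £26,895.28):
Base rate for W-313 is £5.17/kg.
Duty = 311 × £5.17 = £1,607.87.
Line 3 (D-787, Velena, 781 units, £155,122.22):
Code D-787 is under a tariff-rate quota (threshold 1,427 units). Quantity 781 units is within the quota, so the in-quota rate 6% applies to the full value.
Duty = £155,122.22 × 6% = £9,307.33.
Total = £0.00 + £1,607.87 + £9,307.33 = £10,915.20.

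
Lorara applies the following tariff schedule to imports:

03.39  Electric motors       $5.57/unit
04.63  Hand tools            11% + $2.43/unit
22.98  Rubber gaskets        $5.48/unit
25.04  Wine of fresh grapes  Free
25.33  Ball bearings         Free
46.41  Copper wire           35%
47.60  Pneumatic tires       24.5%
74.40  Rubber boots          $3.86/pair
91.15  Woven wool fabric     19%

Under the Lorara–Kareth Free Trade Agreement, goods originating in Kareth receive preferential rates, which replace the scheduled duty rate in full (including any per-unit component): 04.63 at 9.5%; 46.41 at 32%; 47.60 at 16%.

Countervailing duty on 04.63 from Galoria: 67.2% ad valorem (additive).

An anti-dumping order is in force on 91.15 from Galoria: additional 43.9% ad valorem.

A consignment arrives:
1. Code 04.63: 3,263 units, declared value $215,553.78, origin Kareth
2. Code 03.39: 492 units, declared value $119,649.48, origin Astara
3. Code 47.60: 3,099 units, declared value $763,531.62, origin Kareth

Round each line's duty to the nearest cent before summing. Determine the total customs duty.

$145,383.11

Line 1 (04.63, Kareth, 3,263 units, $215,553.78):
Base rate for 04.63 is 11% + $2.43/unit.
Origin Kareth qualifies under the Lorara–Kareth agreement and 04.63 is covered: preferential rate 9.5% applies instead.
The additional-duty order on 04.63 targets Galoria, not Kareth; it does not apply.
Duty = $215,553.78 × 9.5% = $20,477.61.
Line 2 (03.39, Astara, 492 units, $119,649.48):
Base rate for 03.39 is $5.57/unit.
Duty = 492 × $5.57 = $2,740.44.
Line 3 (47.60, Kareth, 3,099 units, $763,531.62):
Base rate for 47.60 is 24.5%.
Origin Kareth qualifies under the Lorara–Kareth agreement and 47.60 is covered: preferential rate 16% applies instead.
Duty = $763,531.62 × 16% = $122,165.06.
Total = $20,477.61 + $2,740.44 + $122,165.06 = $145,383.11.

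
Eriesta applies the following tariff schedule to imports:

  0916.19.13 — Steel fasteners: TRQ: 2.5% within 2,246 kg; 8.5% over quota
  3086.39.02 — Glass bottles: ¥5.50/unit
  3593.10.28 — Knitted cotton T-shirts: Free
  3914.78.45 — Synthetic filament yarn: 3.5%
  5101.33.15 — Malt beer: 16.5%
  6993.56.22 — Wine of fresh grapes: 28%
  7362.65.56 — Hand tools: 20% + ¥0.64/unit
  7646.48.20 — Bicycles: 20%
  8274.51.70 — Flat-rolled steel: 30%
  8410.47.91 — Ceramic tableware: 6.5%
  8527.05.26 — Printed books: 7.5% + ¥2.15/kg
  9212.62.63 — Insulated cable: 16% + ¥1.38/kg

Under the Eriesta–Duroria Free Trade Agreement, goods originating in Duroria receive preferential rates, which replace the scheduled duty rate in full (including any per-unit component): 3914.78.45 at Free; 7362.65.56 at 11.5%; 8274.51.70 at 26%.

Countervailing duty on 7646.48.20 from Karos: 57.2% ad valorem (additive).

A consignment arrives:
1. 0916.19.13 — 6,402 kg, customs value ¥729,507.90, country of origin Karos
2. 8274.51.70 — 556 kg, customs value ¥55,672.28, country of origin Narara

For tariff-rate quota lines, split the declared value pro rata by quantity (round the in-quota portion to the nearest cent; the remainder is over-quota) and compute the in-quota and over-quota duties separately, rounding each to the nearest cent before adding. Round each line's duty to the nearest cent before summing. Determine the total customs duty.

¥63,353.95

Line 1 (0916.19.13, Karos, 6,402 kg, ¥729,507.90):
Code 0916.19.13 is under a tariff-rate quota (threshold 2,246 kg). In-quota: 2,246 kg at 2.5%; over-quota: 4,156 kg at 8.5%.
Pro-rata value split: in-quota = ¥729,507.90 × 2,246/6,402 = ¥255,931.70; over-quota = ¥729,507.90 − ¥255,931.70 = ¥473,576.20.
In-quota duty = ¥255,931.70 × 2.5% = ¥6,398.29. Over-quota duty = ¥473,576.20 × 8.5% = ¥40,253.98.
Line duty = ¥6,398.29 + ¥40,253.98 = ¥46,652.27.
Line 2 (8274.51.70, Narara, 556 kg, ¥55,672.28):
Base rate for 8274.51.70 is 30%.
8274.51.70 has an FTA preferential rate, but origin Narara is not Duroria; base rate stands.
Duty = ¥55,672.28 × 30% = ¥16,701.68.
Total = ¥46,652.27 + ¥16,701.68 = ¥63,353.95.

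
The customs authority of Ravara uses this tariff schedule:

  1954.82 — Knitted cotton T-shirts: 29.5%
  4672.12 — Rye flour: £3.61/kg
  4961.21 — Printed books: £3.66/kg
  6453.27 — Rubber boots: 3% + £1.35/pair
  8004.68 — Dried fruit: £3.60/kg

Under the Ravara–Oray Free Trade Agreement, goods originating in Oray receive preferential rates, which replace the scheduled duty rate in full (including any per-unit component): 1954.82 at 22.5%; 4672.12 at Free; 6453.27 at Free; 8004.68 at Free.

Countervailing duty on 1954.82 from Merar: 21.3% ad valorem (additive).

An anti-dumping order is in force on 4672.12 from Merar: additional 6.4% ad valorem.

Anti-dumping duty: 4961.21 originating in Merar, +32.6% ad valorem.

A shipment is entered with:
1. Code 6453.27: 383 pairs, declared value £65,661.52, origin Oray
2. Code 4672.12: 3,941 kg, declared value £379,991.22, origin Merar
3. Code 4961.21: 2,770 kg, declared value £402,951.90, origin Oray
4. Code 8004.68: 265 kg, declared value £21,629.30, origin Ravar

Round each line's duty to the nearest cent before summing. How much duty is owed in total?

Line 1 (6453.27, Oray, 383 pairs, £65,661.52):
Base rate for 6453.27 is 3% + £1.35/pair.
Origin Oray qualifies under the Ravara–Oray agreement and 6453.27 is covered: preferential rate Free applies instead.
Duty = £65,661.52 × 0% = £0.00.
Line 2 (4672.12, Merar, 3,941 kg, £379,991.22):
Base rate for 4672.12 is £3.61/kg.
4672.12 has an FTA preferential rate, but origin Merar is not Oray; base rate stands.
Additional duty on 4672.12 from Merar: +6.4% ad valorem. Applied ad valorem rate = 6.4%.
Duty = £379,991.22 × 6.4% + 3,941 × £3.61 = £38,546.45.
Line 3 (4961.21, Oray, 2,770 kg, £402,951.90):
Base rate for 4961.21 is £3.66/kg.
Origin Oray is the FTA partner but 4961.21 is not on the preference list; base rate stands.
The additional-duty order on 4961.21 targets Merar, not Oray; it does not apply.
Duty = 2,770 × £3.66 = £10,138.20.
Line 4 (8004.68, Ravar, 265 kg, £21,629.30):
Base rate for 8004.68 is £3.60/kg.
8004.68 has an FTA preferential rate, but origin Ravar is not Oray; base rate stands.
Duty = 265 × £3.60 = £954.00.
Total = £0.00 + £38,546.45 + £10,138.20 + £954.00 = £49,638.65.

£49,638.65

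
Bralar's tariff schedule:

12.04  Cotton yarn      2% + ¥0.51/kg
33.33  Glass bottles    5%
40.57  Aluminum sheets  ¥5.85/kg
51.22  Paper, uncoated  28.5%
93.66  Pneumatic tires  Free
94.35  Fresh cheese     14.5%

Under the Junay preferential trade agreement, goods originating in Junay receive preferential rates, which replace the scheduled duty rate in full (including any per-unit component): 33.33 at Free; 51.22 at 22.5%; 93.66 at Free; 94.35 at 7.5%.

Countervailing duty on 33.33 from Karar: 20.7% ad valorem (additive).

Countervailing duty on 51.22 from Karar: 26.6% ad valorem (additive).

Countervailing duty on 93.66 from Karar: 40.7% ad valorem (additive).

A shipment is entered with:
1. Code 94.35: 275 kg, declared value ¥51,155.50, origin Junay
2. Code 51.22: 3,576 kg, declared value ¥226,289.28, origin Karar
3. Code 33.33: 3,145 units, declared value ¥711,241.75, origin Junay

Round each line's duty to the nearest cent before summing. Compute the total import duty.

¥128,522.05

Line 1 (94.35, Junay, 275 kg, ¥51,155.50):
Base rate for 94.35 is 14.5%.
Origin Junay qualifies under the Bralar–Junay agreement and 94.35 is covered: preferential rate 7.5% applies instead.
Duty = ¥51,155.50 × 7.5% = ¥3,836.66.
Line 2 (51.22, Karar, 3,576 kg, ¥226,289.28):
Base rate for 51.22 is 28.5%.
51.22 has an FTA preferential rate, but origin Karar is not Junay; base rate stands.
Additional duty on 51.22 from Karar: +26.6%. Applied ad valorem rate: 28.5% + 26.6% = 55.1%.
Duty = ¥226,289.28 × 55.1% = ¥124,685.39.
Line 3 (33.33, Junay, 3,145 units, ¥711,241.75):
Base rate for 33.33 is 5%.
Origin Junay qualifies under the Bralar–Junay agreement and 33.33 is covered: preferential rate Free applies instead.
The additional-duty order on 33.33 targets Karar, not Junay; it does not apply.
Duty = ¥711,241.75 × 0% = ¥0.00.
Total = ¥3,836.66 + ¥124,685.39 + ¥0.00 = ¥128,522.05.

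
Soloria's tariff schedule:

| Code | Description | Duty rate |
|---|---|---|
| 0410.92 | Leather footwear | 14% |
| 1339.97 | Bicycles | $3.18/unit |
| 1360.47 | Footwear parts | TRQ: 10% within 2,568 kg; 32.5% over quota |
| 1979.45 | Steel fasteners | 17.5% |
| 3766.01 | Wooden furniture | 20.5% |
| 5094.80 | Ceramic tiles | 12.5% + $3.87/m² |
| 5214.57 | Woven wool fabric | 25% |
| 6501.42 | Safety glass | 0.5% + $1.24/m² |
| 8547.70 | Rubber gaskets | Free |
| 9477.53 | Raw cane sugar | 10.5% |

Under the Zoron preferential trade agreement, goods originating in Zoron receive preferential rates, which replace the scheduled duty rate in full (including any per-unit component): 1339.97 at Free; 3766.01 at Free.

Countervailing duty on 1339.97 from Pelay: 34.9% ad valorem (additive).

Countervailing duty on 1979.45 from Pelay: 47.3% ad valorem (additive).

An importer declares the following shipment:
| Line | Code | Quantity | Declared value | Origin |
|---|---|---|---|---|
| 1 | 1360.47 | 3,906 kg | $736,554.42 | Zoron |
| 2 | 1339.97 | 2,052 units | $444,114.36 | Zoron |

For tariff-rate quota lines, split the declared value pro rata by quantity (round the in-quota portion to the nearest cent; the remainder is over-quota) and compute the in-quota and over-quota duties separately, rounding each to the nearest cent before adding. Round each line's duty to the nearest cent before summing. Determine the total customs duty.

Line 1 (1360.47, Zoron, 3,906 kg, $736,554.42):
Code 1360.47 is under a tariff-rate quota (threshold 2,568 kg). In-quota: 2,568 kg at 10%; over-quota: 1,338 kg at 32.5%.
Pro-rata value split: in-quota = $736,554.42 × 2,568/3,906 = $484,247.76; over-quota = $736,554.42 − $484,247.76 = $252,306.66.
In-quota duty = $484,247.76 × 10% = $48,424.78. Over-quota duty = $252,306.66 × 32.5% = $81,999.66.
Line duty = $48,424.78 + $81,999.66 = $130,424.44.
Line 2 (1339.97, Zoron, 2,052 units, $444,114.36):
Base rate for 1339.97 is $3.18/unit.
Origin Zoron qualifies under the Soloria–Zoron agreement and 1339.97 is covered: preferential rate Free applies instead.
The additional-duty order on 1339.97 targets Pelay, not Zoron; it does not apply.
Duty = $444,114.36 × 0% = $0.00.
Total = $130,424.44 + $0.00 = $130,424.44.

$130,424.44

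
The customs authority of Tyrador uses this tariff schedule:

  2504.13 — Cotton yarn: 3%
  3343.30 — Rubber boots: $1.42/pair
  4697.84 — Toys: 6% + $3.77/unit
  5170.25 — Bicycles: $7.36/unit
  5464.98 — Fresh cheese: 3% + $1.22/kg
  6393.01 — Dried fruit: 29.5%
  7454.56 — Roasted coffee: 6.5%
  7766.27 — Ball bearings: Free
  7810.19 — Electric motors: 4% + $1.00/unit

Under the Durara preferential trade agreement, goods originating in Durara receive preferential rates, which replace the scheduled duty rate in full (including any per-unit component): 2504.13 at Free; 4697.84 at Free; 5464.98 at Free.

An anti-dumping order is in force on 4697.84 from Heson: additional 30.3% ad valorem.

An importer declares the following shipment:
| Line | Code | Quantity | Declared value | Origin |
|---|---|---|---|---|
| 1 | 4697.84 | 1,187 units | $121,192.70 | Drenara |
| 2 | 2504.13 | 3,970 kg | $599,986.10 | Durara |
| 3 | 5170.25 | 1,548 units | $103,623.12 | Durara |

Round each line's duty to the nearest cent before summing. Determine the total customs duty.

Line 1 (4697.84, Drenara, 1,187 units, $121,192.70):
Base rate for 4697.84 is 6% + $3.77/unit.
4697.84 has an FTA preferential rate, but origin Drenara is not Durara; base rate stands.
The additional-duty order on 4697.84 targets Heson, not Drenara; it does not apply.
Duty = $121,192.70 × 6% + 1,187 × $3.77 = $11,746.55.
Line 2 (2504.13, Durara, 3,970 kg, $599,986.10):
Base rate for 2504.13 is 3%.
Origin Durara qualifies under the Tyrador–Durara agreement and 2504.13 is covered: preferential rate Free applies instead.
Duty = $599,986.10 × 0% = $0.00.
Line 3 (5170.25, Durara, 1,548 units, $103,623.12):
Base rate for 5170.25 is $7.36/unit.
Origin Durara is the FTA partner but 5170.25 is not on the preference list; base rate stands.
Duty = 1,548 × $7.36 = $11,393.28.
Total = $11,746.55 + $0.00 + $11,393.28 = $23,139.83.

$23,139.83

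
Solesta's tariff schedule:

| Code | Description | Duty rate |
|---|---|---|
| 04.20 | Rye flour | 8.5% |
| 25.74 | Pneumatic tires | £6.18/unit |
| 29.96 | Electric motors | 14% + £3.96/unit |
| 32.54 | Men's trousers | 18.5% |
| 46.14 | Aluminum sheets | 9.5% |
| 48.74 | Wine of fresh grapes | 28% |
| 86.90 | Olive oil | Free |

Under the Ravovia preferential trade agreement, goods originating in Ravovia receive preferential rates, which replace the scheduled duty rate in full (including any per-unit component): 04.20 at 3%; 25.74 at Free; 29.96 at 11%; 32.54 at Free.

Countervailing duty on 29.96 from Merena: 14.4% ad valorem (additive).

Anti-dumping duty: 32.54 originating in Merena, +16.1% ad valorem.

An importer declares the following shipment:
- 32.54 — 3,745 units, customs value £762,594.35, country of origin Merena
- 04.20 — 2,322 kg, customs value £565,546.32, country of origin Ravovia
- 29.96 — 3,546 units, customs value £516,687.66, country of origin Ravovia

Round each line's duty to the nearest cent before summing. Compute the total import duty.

£337,659.68

Line 1 (32.54, Merena, 3,745 units, £762,594.35):
Base rate for 32.54 is 18.5%.
32.54 has an FTA preferential rate, but origin Merena is not Ravovia; base rate stands.
Additional duty on 32.54 from Merena: +16.1%. Applied ad valorem rate: 18.5% + 16.1% = 34.6%.
Duty = £762,594.35 × 34.6% = £263,857.65.
Line 2 (04.20, Ravovia, 2,322 kg, £565,546.32):
Base rate for 04.20 is 8.5%.
Origin Ravovia qualifies under the Solesta–Ravovia agreement and 04.20 is covered: preferential rate 3% applies instead.
Duty = £565,546.32 × 3% = £16,966.39.
Line 3 (29.96, Ravovia, 3,546 units, £516,687.66):
Base rate for 29.96 is 14% + £3.96/unit.
Origin Ravovia qualifies under the Solesta–Ravovia agreement and 29.96 is covered: preferential rate 11% applies instead.
The additional-duty order on 29.96 targets Merena, not Ravovia; it does not apply.
Duty = £516,687.66 × 11% = £56,835.64.
Total = £263,857.65 + £16,966.39 + £56,835.64 = £337,659.68.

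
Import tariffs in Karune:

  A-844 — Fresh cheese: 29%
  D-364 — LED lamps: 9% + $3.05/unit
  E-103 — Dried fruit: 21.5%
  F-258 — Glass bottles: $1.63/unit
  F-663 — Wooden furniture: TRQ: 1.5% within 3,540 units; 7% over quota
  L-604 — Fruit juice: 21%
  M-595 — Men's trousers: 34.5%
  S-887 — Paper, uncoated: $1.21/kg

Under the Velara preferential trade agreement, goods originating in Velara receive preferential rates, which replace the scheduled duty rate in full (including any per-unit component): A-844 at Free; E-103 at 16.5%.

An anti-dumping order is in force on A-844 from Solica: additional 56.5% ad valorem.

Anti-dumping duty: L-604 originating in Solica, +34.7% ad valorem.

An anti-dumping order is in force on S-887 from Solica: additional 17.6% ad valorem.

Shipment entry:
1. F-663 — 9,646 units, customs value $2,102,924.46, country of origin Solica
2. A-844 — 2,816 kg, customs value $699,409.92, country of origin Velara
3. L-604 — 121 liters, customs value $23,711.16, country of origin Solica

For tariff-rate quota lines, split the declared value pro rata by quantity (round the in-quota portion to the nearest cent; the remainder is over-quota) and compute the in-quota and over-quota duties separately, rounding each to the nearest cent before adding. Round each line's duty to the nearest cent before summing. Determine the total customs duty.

Line 1 (F-663, Solica, 9,646 units, $2,102,924.46):
Code F-663 is under a tariff-rate quota (threshold 3,540 units). In-quota: 3,540 units at 1.5%; over-quota: 6,106 units at 7%.
Pro-rata value split: in-quota = $2,102,924.46 × 3,540/9,646 = $771,755.40; over-quota = $2,102,924.46 − $771,755.40 = $1,331,169.06.
In-quota duty = $771,755.40 × 1.5% = $11,576.33. Over-quota duty = $1,331,169.06 × 7% = $93,181.83.
Line duty = $11,576.33 + $93,181.83 = $104,758.16.
Line 2 (A-844, Velara, 2,816 kg, $699,409.92):
Base rate for A-844 is 29%.
Origin Velara qualifies under the Karune–Velara agreement and A-844 is covered: preferential rate Free applies instead.
The additional-duty order on A-844 targets Solica, not Velara; it does not apply.
Duty = $699,409.92 × 0% = $0.00.
Line 3 (L-604, Solica, 121 liters, $23,711.16):
Base rate for L-604 is 21%.
Additional duty on L-604 from Solica: +34.7%. Applied ad valorem rate: 21% + 34.7% = 55.7%.
Duty = $23,711.16 × 55.7% = $13,207.12.
Total = $104,758.16 + $0.00 + $13,207.12 = $117,965.28.

$117,965.28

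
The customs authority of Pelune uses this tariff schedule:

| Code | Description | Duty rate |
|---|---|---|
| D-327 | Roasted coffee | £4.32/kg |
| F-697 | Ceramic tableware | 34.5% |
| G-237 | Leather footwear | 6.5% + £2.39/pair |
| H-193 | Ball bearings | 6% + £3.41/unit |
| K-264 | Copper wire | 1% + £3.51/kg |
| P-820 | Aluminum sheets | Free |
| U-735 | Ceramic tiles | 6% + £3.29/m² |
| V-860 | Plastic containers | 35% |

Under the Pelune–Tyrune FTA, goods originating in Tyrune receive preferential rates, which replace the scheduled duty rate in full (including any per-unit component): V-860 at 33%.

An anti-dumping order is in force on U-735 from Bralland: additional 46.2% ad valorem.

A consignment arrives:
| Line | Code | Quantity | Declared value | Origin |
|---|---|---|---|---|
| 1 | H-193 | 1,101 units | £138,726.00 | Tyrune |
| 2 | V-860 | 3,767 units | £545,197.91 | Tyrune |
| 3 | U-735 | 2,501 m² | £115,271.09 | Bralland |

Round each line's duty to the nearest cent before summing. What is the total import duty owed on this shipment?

Line 1 (H-193, Tyrune, 1,101 units, £138,726.00):
Base rate for H-193 is 6% + £3.41/unit.
Origin Tyrune is the FTA partner but H-193 is not on the preference list; base rate stands.
Duty = £138,726.00 × 6% + 1,101 × £3.41 = £12,077.97.
Line 2 (V-860, Tyrune, 3,767 units, £545,197.91):
Base rate for V-860 is 35%.
Origin Tyrune qualifies under the Pelune–Tyrune agreement and V-860 is covered: preferential rate 33% applies instead.
Duty = £545,197.91 × 33% = £179,915.31.
Line 3 (U-735, Bralland, 2,501 m², £115,271.09):
Base rate for U-735 is 6% + £3.29/m².
Additional duty on U-735 from Bralland: +46.2%. Applied ad valorem rate: 6% + 46.2% = 52.2%.
Duty = £115,271.09 × 52.2% + 2,501 × £3.29 = £68,399.80.
Total = £12,077.97 + £179,915.31 + £68,399.80 = £260,393.08.

£260,393.08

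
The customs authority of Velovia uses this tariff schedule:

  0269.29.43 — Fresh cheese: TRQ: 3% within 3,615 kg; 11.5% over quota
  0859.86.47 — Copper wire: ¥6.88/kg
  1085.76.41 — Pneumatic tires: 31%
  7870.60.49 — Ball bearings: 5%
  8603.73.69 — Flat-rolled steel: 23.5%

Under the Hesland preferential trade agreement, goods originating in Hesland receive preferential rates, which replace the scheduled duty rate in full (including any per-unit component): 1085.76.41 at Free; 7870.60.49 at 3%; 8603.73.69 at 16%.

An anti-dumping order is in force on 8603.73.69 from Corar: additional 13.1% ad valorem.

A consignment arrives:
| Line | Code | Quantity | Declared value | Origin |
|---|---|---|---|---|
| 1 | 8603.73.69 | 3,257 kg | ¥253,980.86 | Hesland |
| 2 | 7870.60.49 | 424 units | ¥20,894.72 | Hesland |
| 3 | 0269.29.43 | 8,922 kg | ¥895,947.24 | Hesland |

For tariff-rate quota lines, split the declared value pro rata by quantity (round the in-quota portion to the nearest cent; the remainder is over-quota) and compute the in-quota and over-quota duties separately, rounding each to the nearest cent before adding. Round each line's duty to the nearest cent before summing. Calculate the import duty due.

¥113,441.16

Line 1 (8603.73.69, Hesland, 3,257 kg, ¥253,980.86):
Base rate for 8603.73.69 is 23.5%.
Origin Hesland qualifies under the Velovia–Hesland agreement and 8603.73.69 is covered: preferential rate 16% applies instead.
The additional-duty order on 8603.73.69 targets Corar, not Hesland; it does not apply.
Duty = ¥253,980.86 × 16% = ¥40,636.94.
Line 2 (7870.60.49, Hesland, 424 units, ¥20,894.72):
Base rate for 7870.60.49 is 5%.
Origin Hesland qualifies under the Velovia–Hesland agreement and 7870.60.49 is covered: preferential rate 3% applies instead.
Duty = ¥20,894.72 × 3% = ¥626.84.
Line 3 (0269.29.43, Hesland, 8,922 kg, ¥895,947.24):
Code 0269.29.43 is under a tariff-rate quota (threshold 3,615 kg). In-quota: 3,615 kg at 3%; over-quota: 5,307 kg at 11.5%.
Pro-rata value split: in-quota = ¥895,947.24 × 3,615/8,922 = ¥363,018.30; over-quota = ¥895,947.24 − ¥363,018.30 = ¥532,928.94.
In-quota duty = ¥363,018.30 × 3% = ¥10,890.55. Over-quota duty = ¥532,928.94 × 11.5% = ¥61,286.83.
Line duty = ¥10,890.55 + ¥61,286.83 = ¥72,177.38.
Total = ¥40,636.94 + ¥626.84 + ¥72,177.38 = ¥113,441.16.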